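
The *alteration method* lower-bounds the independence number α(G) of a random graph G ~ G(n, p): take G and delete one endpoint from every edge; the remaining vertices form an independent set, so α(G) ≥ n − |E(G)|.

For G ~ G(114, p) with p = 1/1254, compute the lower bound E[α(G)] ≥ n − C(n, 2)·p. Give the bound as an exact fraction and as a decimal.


E[|E(G)|] = C(114, 2)·p = 6441 · (1/1254) = 113/22.
E[α(G)] ≥ n − E[|E(G)|] = 114 − 113/22 = 2395/22.
Numerically: ≈ 108.86364.
(This is only a lower bound; the true E[α(G)] may be larger.)

E[α(G)] ≥ 2395/22 ≈ 108.86364.


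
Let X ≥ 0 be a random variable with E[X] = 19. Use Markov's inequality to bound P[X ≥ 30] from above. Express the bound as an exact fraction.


μ = E[X] = 19, a = 30.
Markov: P[X ≥ 30] ≤ μ/a = (19)/30 = 19/30.
Numerically: ≈ 0.633.
(Since a = 30 > μ = 19.000, the bound 19/30 is < 1 and informative.)

P[X ≥ 30] ≤ 19/30 ≈ 0.633.


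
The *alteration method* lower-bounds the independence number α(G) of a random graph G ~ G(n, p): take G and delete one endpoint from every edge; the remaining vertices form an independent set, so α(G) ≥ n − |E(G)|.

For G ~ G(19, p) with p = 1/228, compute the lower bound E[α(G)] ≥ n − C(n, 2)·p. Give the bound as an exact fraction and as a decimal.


E[|E(G)|] = C(19, 2)·p = 171 · (1/228) = 3/4.
E[α(G)] ≥ n − E[|E(G)|] = 19 − 3/4 = 73/4.
Numerically: ≈ 18.250.
(This is only a lower bound; the true E[α(G)] may be larger.)

E[α(G)] ≥ 73/4 ≈ 18.250.


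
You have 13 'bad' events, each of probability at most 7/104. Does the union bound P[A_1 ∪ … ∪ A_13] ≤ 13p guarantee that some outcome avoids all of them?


Union bound: P[∪_{i=1}^{13} A_i] ≤ Σ_i P[A_i] ≤ 13·p = 13·(7/104) = 7/8.
Numerically: 7/8 ≈ 0.875000.
Is 7/8 < 1? YES.
Since P[∪ A_i] ≤ 7/8 < 1, the complement has P[∩ A_i^c] ≥ 1 − 7/8 = 1/8 > 0, so some outcome avoids every A_i.

13·p = 7/8 ≈ 0.875000; existence CERTIFIED by the union bound.


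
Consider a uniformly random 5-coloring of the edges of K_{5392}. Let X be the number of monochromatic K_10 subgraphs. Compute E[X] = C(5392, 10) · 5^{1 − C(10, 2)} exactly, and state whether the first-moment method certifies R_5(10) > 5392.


E[X] = C(5392, 10) · 5^{1 − 45} = 5676873040158402483252283957448 · 5^{−44} = 5676873040158402483252283957448/5684341886080801486968994140625.
As a reduced fraction: E[X] = 5676873040158402483252283957448/5684341886080801486968994140625 ≈ 0.9987.
Is E[X] < 1? YES.
Since E[X] < 1, there exists a 5-coloring of K_{5392} with no monochromatic K_10; hence R_5(10) > 5392.

E[X] = 5676873040158402483252283957448/5684341886080801486968994140625 ≈ 0.9987; E[X] < 1, so R_5(10) > 5392.


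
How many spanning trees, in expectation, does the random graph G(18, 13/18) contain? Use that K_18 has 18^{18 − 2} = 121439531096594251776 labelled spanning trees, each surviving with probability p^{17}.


K_18 has 18^{18 − 2} = 121439531096594251776 labelled spanning trees.
For each such spanning tree H, let X_H = 1 if all 17 edges of H are present in G. Then P[X_H = 1] = p^{17} = (13/18)^{17} = 8650415919381337933/2185911559738696531968.
By linearity: E[X] = Σ_H E[X_H] = 121439531096594251776 · p^{17} = 121439531096594251776 · 8650415919381337933/2185911559738696531968 = 8650415919381337933/18.
Numerically: E[X] ≈ 4.806e+17.

E[X] = 121439531096594251776 · (13/18)^{17} = 8650415919381337933/18 ≈ 4.806e+17.


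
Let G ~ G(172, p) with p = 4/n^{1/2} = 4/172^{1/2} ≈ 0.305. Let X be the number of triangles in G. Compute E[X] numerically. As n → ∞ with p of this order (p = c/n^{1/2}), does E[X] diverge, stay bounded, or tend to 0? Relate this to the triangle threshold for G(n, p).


Number of potential triangles: C(172, 3) = 833340.
Each occurs with probability p³ ≈ (0.305)³ ≈ 2.8371827e-02.
By linearity: E[X] = C(172, 3)·p³ ≈ 833340 · 2.8371827e-02 ≈ 23643.37834.
Since α = 1/2 < 1, p = c/n^{1/2} ≫ 1/n is above the triangle threshold p ~ 1/n. Asymptotically E[X] ~ (c³/6)·n^{3(1−α)} = (4³/6)·n^{1.5} → ∞; triangles are abundant w.h.p.

E[X] ≈ 23643.37834; in regime p = Θ(1/n^{1/2}) E[X] diverges (above the triangle threshold p ~ 1/n).


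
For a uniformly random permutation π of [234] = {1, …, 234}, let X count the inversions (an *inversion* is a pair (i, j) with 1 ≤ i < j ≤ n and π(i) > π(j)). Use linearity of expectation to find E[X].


Write X = Σ X_I over the C(234, 2) = 27261 pairs i < j, with X_I the indicator of one inversion.
There are 27261 indicators.
For each fixed pair i < j, the values π(i) and π(j) are two distinct elements of {1, …, 234} in uniformly random order; by symmetry P[π(i) > π(j)] = 1/2.
By linearity: E[X] = 27261 · (1/2) = C(234, 2) · (1/2) = 27261/2 = 27261/2 ≈ 13630.500000.

E[X] = 27261/2 = 13630.500000.


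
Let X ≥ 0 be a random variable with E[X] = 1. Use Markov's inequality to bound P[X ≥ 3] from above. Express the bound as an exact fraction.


μ = E[X] = 1, a = 3.
Markov: P[X ≥ 3] ≤ μ/a = (1)/3 = 1/3.
Numerically: ≈ 0.333333.
(Since a = 3 > μ = 1.000000, the bound 1/3 is < 1 and informative.)

P[X ≥ 3] ≤ 1/3 ≈ 0.333333.


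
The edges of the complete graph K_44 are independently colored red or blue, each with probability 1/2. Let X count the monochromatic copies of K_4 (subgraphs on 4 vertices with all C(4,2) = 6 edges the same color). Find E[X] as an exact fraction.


Let X = Σ_S X_S over the C(44, 4) = 135751 subsets S of size 4, where X_S = 1 if the K_4 on S is monochromatic.
For a fixed S, the K_4 on S has C(4, 2) = 6 edges. P[all 6 edges red] = (1/2)^6, and likewise for blue, so P[monochromatic] = 2·(1/2)^6 = 2^{1 − 6} = 1/32.
By linearity: E[X] = C(44, 4) · 2^{1 − 6} = 135751 · 1/32 = 135751/32.
Numerically: E[X] ≈ 4242.218750.

E[X] = C(44,4)·2^(1−C(4,2)) = 135751/32 ≈ 4242.218750.


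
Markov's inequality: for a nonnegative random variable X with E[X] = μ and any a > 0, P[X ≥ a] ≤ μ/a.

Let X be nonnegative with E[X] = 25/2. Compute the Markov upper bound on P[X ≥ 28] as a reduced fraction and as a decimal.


μ = E[X] = 25/2, a = 28.
Markov: P[X ≥ 28] ≤ μ/a = (25/2)/28 = 25/56.
Numerically: ≈ 0.446.
(Since a = 28 > μ = 12.500, the bound 25/56 is < 1 and informative.)

P[X ≥ 28] ≤ 25/56 ≈ 0.446.


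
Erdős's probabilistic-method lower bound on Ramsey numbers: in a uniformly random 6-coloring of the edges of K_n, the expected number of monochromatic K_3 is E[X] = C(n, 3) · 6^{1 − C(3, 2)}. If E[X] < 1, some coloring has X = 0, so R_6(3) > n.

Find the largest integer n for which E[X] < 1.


We need C(n, 3) · 6^{1 − 3} < 1, i.e. C(n, 3) < 6^{3 − 1} = 36.
Check values of n near the boundary:
  n = 3: C(3, 3) = 1; 1 < 36? YES
  n = 4: C(4, 3) = 4; 4 < 36? YES
  n = 5: C(5, 3) = 10; 10 < 36? YES
  n = 6: C(6, 3) = 20; 20 < 36? YES
  n = 7: C(7, 3) = 35; 35 < 36? YES
  n = 8: C(8, 3) = 56; 56 < 36? NO
  n = 9: C(9, 3) = 84; 84 < 36? NO
The largest n with C(n, 3) < 36 is n = 7 (where E[X] = 35/36 ≈ 0.9722). Hence R_6(3) > 7, i.e. R_6(3) ≥ 8.

Largest n = 7; hence R_6(3) > 7.


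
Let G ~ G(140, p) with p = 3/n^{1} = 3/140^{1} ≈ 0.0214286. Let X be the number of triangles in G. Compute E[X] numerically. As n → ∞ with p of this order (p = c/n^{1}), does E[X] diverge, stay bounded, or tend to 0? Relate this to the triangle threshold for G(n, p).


Number of potential triangles: C(140, 3) = 447580.
Each occurs with probability p³ ≈ (0.0214286)³ ≈ 9.83965015e-06.
By linearity: E[X] = C(140, 3)·p³ ≈ 447580 · 9.83965015e-06 ≈ 4.404031.
Here α = 1, so p = 3/n is exactly at the triangle threshold p ~ 1/n. Asymptotically E[X] → c³/6 = 3³/6 = 9/2 ≈ 4.500000, a bounded constant. In this regime the triangle count is asymptotically Poisson(c³/6).

E[X] ≈ 4.404031; in regime p = Θ(1/n^{1}) E[X] stays bounded (at the triangle threshold p ~ 1/n).


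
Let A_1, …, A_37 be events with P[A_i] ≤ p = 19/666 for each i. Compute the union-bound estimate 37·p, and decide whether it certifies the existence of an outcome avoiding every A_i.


Union bound: P[∪_{i=1}^{37} A_i] ≤ Σ_i P[A_i] ≤ 37·p = 37·(19/666) = 19/18.
Numerically: 19/18 ≈ 1.056.
Is 19/18 < 1? NO.
Since the bound 19/18 is ≥ 1, the union bound is uninformative here; it does NOT by itself certify existence.

37·p = 19/18 ≈ 1.056; existence NOT certified by the union bound.


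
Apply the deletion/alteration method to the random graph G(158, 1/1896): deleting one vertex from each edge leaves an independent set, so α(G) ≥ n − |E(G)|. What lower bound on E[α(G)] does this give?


E[|E(G)|] = C(158, 2)·p = 12403 · (1/1896) = 157/24.
E[α(G)] ≥ n − E[|E(G)|] = 158 − 157/24 = 3635/24.
Numerically: ≈ 151.458333.
(This is only a lower bound; the true E[α(G)] may be larger.)

E[α(G)] ≥ 3635/24 ≈ 151.458333.


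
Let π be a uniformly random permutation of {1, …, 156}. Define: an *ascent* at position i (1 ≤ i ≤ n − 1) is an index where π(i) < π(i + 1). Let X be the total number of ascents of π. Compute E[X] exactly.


Write X = Σ X_I over i = 1, …, 155, with X_I the indicator of one ascent.
There are 155 indicators.
For each fixed i, the pair (π(i), π(i+1)) is a uniformly random ordered pair of distinct values from {1, …, 156}; by symmetry P[π(i) < π(i+1)] = 1/2.
By linearity: E[X] = 155 · (1/2) = (156 − 1) · (1/2) = 155/2 ≈ 77.5000.

E[X] = 155/2 = 77.5000.


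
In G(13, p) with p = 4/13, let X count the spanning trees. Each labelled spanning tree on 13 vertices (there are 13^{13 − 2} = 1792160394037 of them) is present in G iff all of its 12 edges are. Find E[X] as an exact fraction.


K_13 has 13^{13 − 2} = 1792160394037 labelled spanning trees.
For each such spanning tree H, let X_H = 1 if all 12 edges of H are present in G. Then P[X_H = 1] = p^{12} = (4/13)^{12} = 16777216/23298085122481.
By linearity of expectation: E[X] = Σ_H E[X_H] = 1792160394037 · p^{12} = 1792160394037 · 16777216/23298085122481 = 16777216/13.
Numerically: E[X] ≈ 1.2906e+06.

E[X] = 1792160394037 · (4/13)^{12} = 16777216/13 ≈ 1.2906e+06.


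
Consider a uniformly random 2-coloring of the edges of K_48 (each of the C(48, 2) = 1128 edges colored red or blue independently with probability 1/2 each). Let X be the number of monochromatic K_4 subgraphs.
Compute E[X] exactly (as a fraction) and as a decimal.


Let X = Σ_S X_S over the C(48, 4) = 194580 subsets S of size 4, where X_S = 1 if the K_4 on S is monochromatic.
For a fixed S, the K_4 on S has C(4, 2) = 6 edges. P[all 6 edges red] = (1/2)^6, and likewise for blue, so P[monochromatic] = 2·(1/2)^6 = 2^{1 − 6} = 1/32.
Summing: E[X] = C(48, 4) · 2^{1 − 6} = 194580 · 1/32 = 48645/8.
Numerically: E[X] ≈ 6080.6250.

E[X] = C(48,4)·2^(1−C(4,2)) = 48645/8 ≈ 6080.6250.


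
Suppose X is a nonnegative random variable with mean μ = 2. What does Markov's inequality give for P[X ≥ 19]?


μ = E[X] = 2, a = 19.
Markov: P[X ≥ 19] ≤ μ/a = (2)/19 = 2/19.
Numerically: ≈ 0.105263.
(Since a = 19 > μ = 2.000000, the bound 2/19 is < 1 and informative.)

P[X ≥ 19] ≤ 2/19 ≈ 0.105263.


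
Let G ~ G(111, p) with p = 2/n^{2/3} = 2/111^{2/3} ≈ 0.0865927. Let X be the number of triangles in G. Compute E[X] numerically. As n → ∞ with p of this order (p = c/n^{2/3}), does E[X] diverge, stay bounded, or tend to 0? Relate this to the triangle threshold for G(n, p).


Number of potential triangles: C(111, 3) = 221815.
Each occurs with probability p³ ≈ (0.0865927)³ ≈ 6.49297947e-04.
By linearity: E[X] = C(111, 3)·p³ ≈ 221815 · 6.49297947e-04 ≈ 144.024024.
Since α = 2/3 < 1, p = c/n^{2/3} ≫ 1/n is above the triangle threshold p ~ 1/n. Asymptotically E[X] ~ (c³/6)·n^{3(1−α)} = (2³/6)·n^{1} → ∞; triangles are abundant w.h.p.

E[X] ≈ 144.024024; in regime p = Θ(1/n^{2/3}) E[X] diverges (above the triangle threshold p ~ 1/n).


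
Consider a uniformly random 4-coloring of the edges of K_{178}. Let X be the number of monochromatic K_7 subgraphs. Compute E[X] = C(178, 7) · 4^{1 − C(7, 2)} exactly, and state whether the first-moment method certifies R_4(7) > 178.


E[X] = C(178, 7) · 4^{1 − 21} = 996867063280 · 4^{−20} = 996867063280/1099511627776.
As a reduced fraction: E[X] = 62304191455/68719476736 ≈ 0.906645.
Is E[X] < 1? YES.
Since E[X] < 1, there exists a 4-coloring of K_{178} with no monochromatic K_7; hence R_4(7) > 178.

E[X] = 62304191455/68719476736 ≈ 0.906645; E[X] < 1, so R_4(7) > 178.


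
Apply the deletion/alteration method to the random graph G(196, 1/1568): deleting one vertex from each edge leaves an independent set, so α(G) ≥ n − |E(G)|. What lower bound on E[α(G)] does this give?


E[|E(G)|] = C(196, 2)·p = 19110 · (1/1568) = 195/16.
E[α(G)] ≥ n − E[|E(G)|] = 196 − 195/16 = 2941/16.
Numerically: ≈ 183.812.
(This is only a lower bound; the true E[α(G)] may be larger.)

E[α(G)] ≥ 2941/16 ≈ 183.812.


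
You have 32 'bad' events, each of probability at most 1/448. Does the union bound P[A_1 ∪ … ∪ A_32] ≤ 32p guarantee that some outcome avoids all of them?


Union bound: P[∪_{i=1}^{32} A_i] ≤ Σ_i P[A_i] ≤ 32·p = 32·(1/448) = 1/14.
Numerically: 1/14 ≈ 0.071429.
Is 1/14 < 1? YES.
Since P[∪ A_i] ≤ 1/14 < 1, the complement has P[∩ A_i^c] ≥ 1 − 1/14 = 13/14 > 0, so some outcome avoids every A_i.

32·p = 1/14 ≈ 0.071429; existence CERTIFIED by the union bound.


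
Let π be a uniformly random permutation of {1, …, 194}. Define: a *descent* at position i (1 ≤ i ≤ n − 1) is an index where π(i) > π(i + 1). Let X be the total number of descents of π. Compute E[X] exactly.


Write X = Σ X_I over i = 1, …, 193, with X_I the indicator of one descent.
There are 193 indicators.
For each fixed i, the pair (π(i), π(i+1)) is a uniformly random ordered pair of distinct values from {1, …, 194}; by symmetry P[π(i) > π(i+1)] = 1/2.
By linearity: E[X] = 193 · (1/2) = (194 − 1) · (1/2) = 193/2 ≈ 96.5000.

E[X] = 193/2 = 96.5000.


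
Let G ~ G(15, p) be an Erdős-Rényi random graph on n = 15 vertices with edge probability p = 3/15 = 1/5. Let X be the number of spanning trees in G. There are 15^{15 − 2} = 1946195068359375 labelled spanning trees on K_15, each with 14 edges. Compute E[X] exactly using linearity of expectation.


K_15 has 15^{15 − 2} = 1946195068359375 labelled spanning trees.
For each such spanning tree H, let X_H = 1 if all 14 edges of H are present in G. Then P[X_H = 1] = p^{14} = (1/5)^{14} = 1/6103515625.
By linearity: E[X] = Σ_H E[X_H] = 1946195068359375 · p^{14} = 1946195068359375 · 1/6103515625 = 1594323/5.
Numerically: E[X] ≈ 3.1886e+05.

E[X] = 1946195068359375 · (1/5)^{14} = 1594323/5 ≈ 3.1886e+05.


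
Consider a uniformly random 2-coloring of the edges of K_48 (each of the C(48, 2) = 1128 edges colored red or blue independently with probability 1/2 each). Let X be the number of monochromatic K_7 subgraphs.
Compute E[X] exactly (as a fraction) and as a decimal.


Let X = Σ_S X_S over the C(48, 7) = 73629072 subsets S of size 7, where X_S = 1 if the K_7 on S is monochromatic.
For a fixed S, the K_7 on S has C(7, 2) = 21 edges. P[all 21 edges red] = (1/2)^21, and likewise for blue, so P[monochromatic] = 2·(1/2)^21 = 2^{1 − 21} = 1/1048576.
By linearity of expectation: E[X] = C(48, 7) · 2^{1 − 21} = 73629072 · 1/1048576 = 4601817/65536.
Numerically: E[X] ≈ 70.21815.

E[X] = C(48,7)·2^(1−C(7,2)) = 4601817/65536 ≈ 70.21815.


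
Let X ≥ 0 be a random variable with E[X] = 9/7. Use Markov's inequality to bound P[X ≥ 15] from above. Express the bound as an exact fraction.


μ = E[X] = 9/7, a = 15.
Markov: P[X ≥ 15] ≤ μ/a = (9/7)/15 = 3/35.
Numerically: ≈ 0.086.
(Since a = 15 > μ = 1.286, the bound 3/35 is < 1 and informative.)

P[X ≥ 15] ≤ 3/35 ≈ 0.086.


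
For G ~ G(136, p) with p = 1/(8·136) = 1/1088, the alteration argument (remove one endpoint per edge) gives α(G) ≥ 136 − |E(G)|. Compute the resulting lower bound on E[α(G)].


E[|E(G)|] = C(136, 2)·p = 9180 · (1/1088) = 135/16.
E[α(G)] ≥ n − E[|E(G)|] = 136 − 135/16 = 2041/16.
Numerically: ≈ 127.5625.
(This is only a lower bound; the true E[α(G)] may be larger.)

E[α(G)] ≥ 2041/16 ≈ 127.5625.


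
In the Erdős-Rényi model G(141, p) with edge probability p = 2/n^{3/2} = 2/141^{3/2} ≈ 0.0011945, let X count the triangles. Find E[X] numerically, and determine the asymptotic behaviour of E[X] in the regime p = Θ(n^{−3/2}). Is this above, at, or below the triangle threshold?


Number of potential triangles: C(141, 3) = 457310.
Each occurs with probability p³ ≈ (0.0011945)³ ≈ 1.7045274e-09.
By linearity: E[X] = C(141, 3)·p³ ≈ 457310 · 1.7045274e-09 ≈ 0.00078.
Since α = 3/2 > 1, p = c/n^{3/2} = o(1/n) is below the triangle threshold p ~ 1/n. Asymptotically E[X] ~ (c³/6)·n^{3(1−α)} = (2³/6)·n^{-1.5} → 0, so by Markov's inequality G has no triangles w.h.p.

E[X] ≈ 0.00078; in regime p = Θ(1/n^{3/2}) E[X] tends to 0 (below the triangle threshold p ~ 1/n).


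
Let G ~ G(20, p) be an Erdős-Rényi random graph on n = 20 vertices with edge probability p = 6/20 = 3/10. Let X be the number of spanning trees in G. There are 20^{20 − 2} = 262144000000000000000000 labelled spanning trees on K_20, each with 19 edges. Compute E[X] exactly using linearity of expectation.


K_20 has 20^{20 − 2} = 262144000000000000000000 labelled spanning trees.
For each such spanning tree H, let X_H = 1 if all 19 edges of H are present in G. Then P[X_H = 1] = p^{19} = (3/10)^{19} = 1162261467/10000000000000000000.
By linearity: E[X] = Σ_H E[X_H] = 262144000000000000000000 · p^{19} = 262144000000000000000000 · 1162261467/10000000000000000000 = 152339935002624/5.
Numerically: E[X] ≈ 3.0468e+13.

E[X] = 262144000000000000000000 · (3/10)^{19} = 152339935002624/5 ≈ 3.0468e+13.


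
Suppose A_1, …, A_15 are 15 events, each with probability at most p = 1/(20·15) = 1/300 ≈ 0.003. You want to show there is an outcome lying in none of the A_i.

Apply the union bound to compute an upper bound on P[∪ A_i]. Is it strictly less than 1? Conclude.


Union bound: P[∪_{i=1}^{15} A_i] ≤ Σ_i P[A_i] ≤ 15·p = 15·(1/300) = 1/20.
Numerically: 1/20 ≈ 0.050.
Is 1/20 < 1? YES.
Since P[∪ A_i] ≤ 1/20 < 1, the complement has P[∩ A_i^c] ≥ 1 − 1/20 = 19/20 > 0, so some outcome avoids every A_i.

15·p = 1/20 ≈ 0.050; existence CERTIFIED by the union bound.


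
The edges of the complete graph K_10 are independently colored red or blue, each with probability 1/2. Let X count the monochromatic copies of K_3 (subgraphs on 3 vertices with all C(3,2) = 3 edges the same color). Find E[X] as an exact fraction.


Let X = Σ_S X_S over the C(10, 3) = 120 subsets S of size 3, where X_S = 1 if the K_3 on S is monochromatic.
For a fixed S, the K_3 on S has C(3, 2) = 3 edges. P[all 3 edges red] = (1/2)^3, and likewise for blue, so P[monochromatic] = 2·(1/2)^3 = 2^{1 − 3} = 1/4.
Summing: E[X] = C(10, 3) · 2^{1 − 3} = 120 · 1/4 = 30.
Numerically: E[X] ≈ 30.000.

E[X] = C(10,3)·2^(1−C(3,2)) = 30 ≈ 30.000.


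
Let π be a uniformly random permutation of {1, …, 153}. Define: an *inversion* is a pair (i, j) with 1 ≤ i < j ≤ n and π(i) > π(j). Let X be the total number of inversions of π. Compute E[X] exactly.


Write X = Σ X_I over the C(153, 2) = 11628 pairs i < j, with X_I the indicator of one inversion.
There are 11628 indicators.
For each fixed pair i < j, the values π(i) and π(j) are two distinct elements of {1, …, 153} in uniformly random order; by symmetry P[π(i) > π(j)] = 1/2.
By linearity: E[X] = 11628 · (1/2) = C(153, 2) · (1/2) = 11628/2 = 5814 ≈ 5814.000.

E[X] = 5814 = 5814.000.


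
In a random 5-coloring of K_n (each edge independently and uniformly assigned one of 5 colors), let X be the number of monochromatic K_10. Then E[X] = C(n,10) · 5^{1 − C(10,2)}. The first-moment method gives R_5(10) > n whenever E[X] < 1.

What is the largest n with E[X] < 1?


We need C(n, 10) · 5^{1 − 45} < 1, i.e. C(n, 10) < 5^{45 − 1} = 5684341886080801486968994140625.
Check values of n near the boundary:
  n = 5386: C(5386, 10) = 5613966214234562222231428510561; 5613966214234562222231428510561 < 5684341886080801486968994140625? YES
  n = 5387: C(5387, 10) = 5624406917627224603154306376491; 5624406917627224603154306376491 < 5684341886080801486968994140625? YES
  n = 5388: C(5388, 10) = 5634865093375880654852250419586; 5634865093375880654852250419586 < 5684341886080801486968994140625? YES
  n = 5389: C(5389, 10) = 5645340767466558997768874792926; 5645340767466558997768874792926 < 5684341886080801486968994140625? YES
  n = 5390: C(5390, 10) = 5655833965919099070255434039753; 5655833965919099070255434039753 < 5684341886080801486968994140625? YES
  n = 5391: C(5391, 10) = 5666344714787188828795213697883; 5666344714787188828795213697883 < 5684341886080801486968994140625? YES
  n = 5392: C(5392, 10) = 5676873040158402483252283957448; 5676873040158402483252283957448 < 5684341886080801486968994140625? YES
  n = 5393: C(5393, 10) = 5687418968154238267170642278008; 5687418968154238267170642278008 < 5684341886080801486968994140625? NO
  n = 5394: C(5394, 10) = 5697982524930156243149785372878; 5697982524930156243149785372878 < 5684341886080801486968994140625? NO
  n = 5395: C(5395, 10) = 5708563736675616143322765475706; 5708563736675616143322765475706 < 5684341886080801486968994140625? NO
The largest n with C(n, 10) < 5684341886080801486968994140625 is n = 5392 (where E[X] = 5676873040158402483252283957448/5684341886080801486968994140625 ≈ 0.999). Hence R_5(10) > 5392, i.e. R_5(10) ≥ 5393.

Largest n = 5392; hence R_5(10) > 5392.


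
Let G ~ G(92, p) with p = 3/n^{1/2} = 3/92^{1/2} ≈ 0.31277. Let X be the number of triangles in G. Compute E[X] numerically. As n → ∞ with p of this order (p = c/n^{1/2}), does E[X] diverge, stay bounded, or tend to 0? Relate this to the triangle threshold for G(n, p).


Number of potential triangles: C(92, 3) = 125580.
Each occurs with probability p³ ≈ (0.31277)³ ≈ 3.0597224e-02.
By linearity: E[X] = C(92, 3)·p³ ≈ 125580 · 3.0597224e-02 ≈ 3842.39937.
Since α = 1/2 < 1, p = c/n^{1/2} ≫ 1/n is above the triangle threshold p ~ 1/n. Asymptotically E[X] ~ (c³/6)·n^{3(1−α)} = (3³/6)·n^{1.5} → ∞; triangles are abundant w.h.p.

E[X] ≈ 3842.39937; in regime p = Θ(1/n^{1/2}) E[X] diverges (above the triangle threshold p ~ 1/n).


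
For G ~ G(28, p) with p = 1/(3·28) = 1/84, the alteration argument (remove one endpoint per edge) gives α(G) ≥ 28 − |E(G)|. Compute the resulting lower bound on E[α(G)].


E[|E(G)|] = C(28, 2)·p = 378 · (1/84) = 9/2.
E[α(G)] ≥ n − E[|E(G)|] = 28 − 9/2 = 47/2.
Numerically: ≈ 23.5000.
(This is only a lower bound; the true E[α(G)] may be larger.)

E[α(G)] ≥ 47/2 ≈ 23.5000.


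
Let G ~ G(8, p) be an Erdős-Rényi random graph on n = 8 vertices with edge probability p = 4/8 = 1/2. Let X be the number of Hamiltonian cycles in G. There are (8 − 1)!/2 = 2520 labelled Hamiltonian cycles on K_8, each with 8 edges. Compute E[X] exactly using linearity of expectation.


K_8 has (8 − 1)!/2 = 2520 labelled Hamiltonian cycles.
For each such Hamiltonian cycle H, let X_H = 1 if all 8 edges of H are present in G. Then P[X_H = 1] = p^{8} = (1/2)^{8} = 1/256.
By linearity: E[X] = Σ_H E[X_H] = 2520 · p^{8} = 2520 · 1/256 = 315/32.
Numerically: E[X] ≈ 9.84.

E[X] = 2520 · (1/2)^{8} = 315/32 ≈ 9.84.


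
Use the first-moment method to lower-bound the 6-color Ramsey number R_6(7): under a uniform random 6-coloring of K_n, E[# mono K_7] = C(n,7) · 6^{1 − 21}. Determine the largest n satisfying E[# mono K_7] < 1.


We need C(n, 7) · 6^{1 − 21} < 1, i.e. C(n, 7) < 6^{21 − 1} = 3656158440062976.
Check values of n near the boundary:
  n = 566: C(566, 7) = 3557206237959440; 3557206237959440 < 3656158440062976? YES
  n = 567: C(567, 7) = 3601671315933933; 3601671315933933 < 3656158440062976? YES
  n = 568: C(568, 7) = 3646611956239704; 3646611956239704 < 3656158440062976? YES
  n = 569: C(569, 7) = 3692032389858348; 3692032389858348 < 3656158440062976? NO
  n = 570: C(570, 7) = 3737936877831720; 3737936877831720 < 3656158440062976? NO
The largest n with C(n, 7) < 3656158440062976 is n = 568 (where E[X] = 16882462760369/16926659444736 ≈ 0.99739). Hence R_6(7) > 568, i.e. R_6(7) ≥ 569.

Largest n = 568; hence R_6(7) > 568.


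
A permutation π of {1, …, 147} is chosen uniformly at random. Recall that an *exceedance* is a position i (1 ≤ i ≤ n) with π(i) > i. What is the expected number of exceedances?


Write X = Σ_{i=1}^{147} X_i, where X_i = 1_{π(i) > i}.
For each fixed i, π(i) is uniform over {1, …, 147} (marginal of a uniform permutation), so P[π(i) > i] = (n − i)/n. Summing: Σ_{i=1}^{147} (n − i)/n = (0 + 1 + … + 146)/147 = 147(147 − 1)/(2·147) = (147 − 1)/2.
Hence E[X] = Σ_{i=1}^{147} (147 − i)/147 = 73 ≈ 73.0000.

E[X] = 73 = 73.0000.


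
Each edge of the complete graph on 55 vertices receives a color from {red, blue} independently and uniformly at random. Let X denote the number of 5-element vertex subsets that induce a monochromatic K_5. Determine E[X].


Let X = Σ_S X_S over the C(55, 5) = 3478761 subsets S of size 5, where X_S = 1 if the K_5 on S is monochromatic.
For a fixed S, the K_5 on S has C(5, 2) = 10 edges. P[all 10 edges red] = (1/2)^10, and likewise for blue, so P[monochromatic] = 2·(1/2)^10 = 2^{1 − 10} = 1/512.
By linearity: E[X] = C(55, 5) · 2^{1 − 10} = 3478761 · 1/512 = 3478761/512.
Numerically: E[X] ≈ 6794.455078.

E[X] = C(55,5)·2^(1−C(5,2)) = 3478761/512 ≈ 6794.455078.


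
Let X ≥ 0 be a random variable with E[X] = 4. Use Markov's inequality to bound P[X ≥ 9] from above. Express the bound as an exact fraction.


μ = E[X] = 4, a = 9.
Markov: P[X ≥ 9] ≤ μ/a = (4)/9 = 4/9.
Numerically: ≈ 0.444444.
(Since a = 9 > μ = 4.000000, the bound 4/9 is < 1 and informative.)

P[X ≥ 9] ≤ 4/9 ≈ 0.444444.


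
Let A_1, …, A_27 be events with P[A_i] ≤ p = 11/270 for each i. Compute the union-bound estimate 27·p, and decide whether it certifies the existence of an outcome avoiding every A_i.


Union bound: P[∪_{i=1}^{27} A_i] ≤ Σ_i P[A_i] ≤ 27·p = 27·(11/270) = 11/10.
Numerically: 11/10 ≈ 1.10000.
Is 11/10 < 1? NO.
Since the bound 11/10 is ≥ 1, the union bound is uninformative here; it does NOT by itself certify existence.

27·p = 11/10 ≈ 1.10000; existence NOT certified by the union bound.


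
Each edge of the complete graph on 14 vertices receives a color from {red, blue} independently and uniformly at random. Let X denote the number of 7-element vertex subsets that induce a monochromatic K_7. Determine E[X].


Let X = Σ_S X_S over the C(14, 7) = 3432 subsets S of size 7, where X_S = 1 if the K_7 on S is monochromatic.
For a fixed S, the K_7 on S has C(7, 2) = 21 edges. P[all 21 edges red] = (1/2)^21, and likewise for blue, so P[monochromatic] = 2·(1/2)^21 = 2^{1 − 21} = 1/1048576.
By linearity of expectation: E[X] = C(14, 7) · 2^{1 − 21} = 3432 · 1/1048576 = 429/131072.
Numerically: E[X] ≈ 0.00327.

E[X] = C(14,7)·2^(1−C(7,2)) = 429/131072 ≈ 0.00327.


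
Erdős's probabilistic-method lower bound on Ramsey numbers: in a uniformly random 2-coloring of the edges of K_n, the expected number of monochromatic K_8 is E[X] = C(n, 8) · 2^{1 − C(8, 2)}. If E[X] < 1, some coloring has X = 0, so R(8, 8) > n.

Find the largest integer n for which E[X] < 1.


We need C(n, 8) · 2^{1 − 28} < 1, i.e. C(n, 8) < 2^{28 − 1} = 134217728.
Check values of n near the boundary:
  n = 40: C(40, 8) = 76904685; 76904685 < 134217728? YES
  n = 41: C(41, 8) = 95548245; 95548245 < 134217728? YES
  n = 42: C(42, 8) = 118030185; 118030185 < 134217728? YES
  n = 43: C(43, 8) = 145008513; 145008513 < 134217728? NO
  n = 44: C(44, 8) = 177232627; 177232627 < 134217728? NO
The largest n with C(n, 8) < 134217728 is n = 42 (where E[X] = 118030185/134217728 ≈ 0.879393). Hence R(8, 8) > 42, i.e. R(8, 8) ≥ 43.

Largest n = 42; hence R(8, 8) > 42.


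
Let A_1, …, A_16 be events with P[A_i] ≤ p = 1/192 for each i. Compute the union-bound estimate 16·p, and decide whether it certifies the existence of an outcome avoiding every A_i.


Union bound: P[∪_{i=1}^{16} A_i] ≤ Σ_i P[A_i] ≤ 16·p = 16·(1/192) = 1/12.
Numerically: 1/12 ≈ 0.0833333.
Is 1/12 < 1? YES.
Since P[∪ A_i] ≤ 1/12 < 1, the complement has P[∩ A_i^c] ≥ 1 − 1/12 = 11/12 > 0, so some outcome avoids every A_i.

16·p = 1/12 ≈ 0.0833333; existence CERTIFIED by the union bound.


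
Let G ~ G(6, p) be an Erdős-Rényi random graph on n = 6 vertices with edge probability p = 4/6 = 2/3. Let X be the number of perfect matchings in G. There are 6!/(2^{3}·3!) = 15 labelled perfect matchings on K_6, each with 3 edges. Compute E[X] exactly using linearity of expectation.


K_6 has 6!/(2^{3}·3!) = 15 labelled perfect matchings.
For each such perfect matching H, let X_H = 1 if all 3 edges of H are present in G. Then P[X_H = 1] = p^{3} = (2/3)^{3} = 8/27.
By linearity: E[X] = Σ_H E[X_H] = 15 · p^{3} = 15 · 8/27 = 40/9.
Numerically: E[X] ≈ 4.44.

E[X] = 15 · (2/3)^{3} = 40/9 ≈ 4.44.


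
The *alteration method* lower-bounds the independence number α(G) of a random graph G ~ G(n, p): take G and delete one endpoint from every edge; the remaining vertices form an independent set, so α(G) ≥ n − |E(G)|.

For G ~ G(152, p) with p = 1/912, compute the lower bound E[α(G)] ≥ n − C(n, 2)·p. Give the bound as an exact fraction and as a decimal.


E[|E(G)|] = C(152, 2)·p = 11476 · (1/912) = 151/12.
E[α(G)] ≥ n − E[|E(G)|] = 152 − 151/12 = 1673/12.
Numerically: ≈ 139.4167.
(This is only a lower bound; the true E[α(G)] may be larger.)

E[α(G)] ≥ 1673/12 ≈ 139.4167.


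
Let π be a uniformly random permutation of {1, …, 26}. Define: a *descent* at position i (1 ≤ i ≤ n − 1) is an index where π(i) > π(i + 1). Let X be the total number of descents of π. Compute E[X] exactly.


Write X = Σ X_I over i = 1, …, 25, with X_I the indicator of one descent.
There are 25 indicators.
For each fixed i, the pair (π(i), π(i+1)) is a uniformly random ordered pair of distinct values from {1, …, 26}; by symmetry P[π(i) > π(i+1)] = 1/2.
By linearity: E[X] = 25 · (1/2) = (26 − 1) · (1/2) = 25/2 ≈ 12.500.

E[X] = 25/2 = 12.500.


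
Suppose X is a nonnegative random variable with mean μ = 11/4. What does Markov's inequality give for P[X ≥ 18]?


μ = E[X] = 11/4, a = 18.
Markov: P[X ≥ 18] ≤ μ/a = (11/4)/18 = 11/72.
Numerically: ≈ 0.15278.
(Since a = 18 > μ = 2.75000, the bound 11/72 is < 1 and informative.)

P[X ≥ 18] ≤ 11/72 ≈ 0.15278.


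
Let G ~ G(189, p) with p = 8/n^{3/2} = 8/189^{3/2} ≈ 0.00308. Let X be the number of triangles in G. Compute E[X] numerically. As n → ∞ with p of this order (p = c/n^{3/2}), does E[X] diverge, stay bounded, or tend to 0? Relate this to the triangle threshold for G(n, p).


Number of potential triangles: C(189, 3) = 1107414.
Each occurs with probability p³ ≈ (0.00308)³ ≈ 2.91872e-08.
By linearity: E[X] = C(189, 3)·p³ ≈ 1107414 · 2.91872e-08 ≈ 0.032.
Since α = 3/2 > 1, p = c/n^{3/2} = o(1/n) is below the triangle threshold p ~ 1/n. Asymptotically E[X] ~ (c³/6)·n^{3(1−α)} = (8³/6)·n^{-1.5} → 0, so by Markov's inequality G has no triangles w.h.p.

E[X] ≈ 0.032; in regime p = Θ(1/n^{3/2}) E[X] tends to 0 (below the triangle threshold p ~ 1/n).


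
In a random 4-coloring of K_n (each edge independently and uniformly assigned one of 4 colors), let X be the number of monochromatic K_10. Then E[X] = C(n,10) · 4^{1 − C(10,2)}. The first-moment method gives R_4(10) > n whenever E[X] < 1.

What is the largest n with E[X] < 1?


We need C(n, 10) · 4^{1 − 45} < 1, i.e. C(n, 10) < 4^{45 − 1} = 309485009821345068724781056.
Check values of n near the boundary:
  n = 2022: C(2022, 10) = 307870445231474093395937796; 307870445231474093395937796 < 309485009821345068724781056? YES
  n = 2023: C(2023, 10) = 309399856285778485315440716; 309399856285778485315440716 < 309485009821345068724781056? YES
  n = 2024: C(2024, 10) = 310936101848269937576192656; 310936101848269937576192656 < 309485009821345068724781056? NO
  n = 2025: C(2025, 10) = 312479209053472269772600560; 312479209053472269772600560 < 309485009821345068724781056? NO
The largest n with C(n, 10) < 309485009821345068724781056 is n = 2023 (where E[X] = 77349964071444621328860179/77371252455336267181195264 ≈ 1.000). Hence R_4(10) > 2023, i.e. R_4(10) ≥ 2024.

Largest n = 2023; hence R_4(10) > 2023.


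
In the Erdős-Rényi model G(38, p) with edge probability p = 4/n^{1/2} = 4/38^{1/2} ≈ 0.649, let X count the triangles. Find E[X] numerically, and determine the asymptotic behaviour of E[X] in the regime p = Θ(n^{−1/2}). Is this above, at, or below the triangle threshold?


Number of potential triangles: C(38, 3) = 8436.
Each occurs with probability p³ ≈ (0.649)³ ≈ 2.73215e-01.
By linearity: E[X] = C(38, 3)·p³ ≈ 8436 · 2.73215e-01 ≈ 2304.842.
Since α = 1/2 < 1, p = c/n^{1/2} ≫ 1/n is above the triangle threshold p ~ 1/n. Asymptotically E[X] ~ (c³/6)·n^{3(1−α)} = (4³/6)·n^{1.5} → ∞; triangles are abundant w.h.p.

E[X] ≈ 2304.842; in regime p = Θ(1/n^{1/2}) E[X] diverges (above the triangle threshold p ~ 1/n).


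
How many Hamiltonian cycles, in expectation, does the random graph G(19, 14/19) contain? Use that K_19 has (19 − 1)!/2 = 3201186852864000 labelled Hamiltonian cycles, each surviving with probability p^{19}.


K_19 has (19 − 1)!/2 = 3201186852864000 labelled Hamiltonian cycles.
For each such Hamiltonian cycle H, let X_H = 1 if all 19 edges of H are present in G. Then P[X_H = 1] = p^{19} = (14/19)^{19} = 5976303958948914397184/1978419655660313589123979.
By linearity: E[X] = Σ_H E[X_H] = 3201186852864000 · p^{19} = 3201186852864000 · 5976303958948914397184/1978419655660313589123979 = 19131265662106339128470788663934976000/1978419655660313589123979.
Numerically: E[X] ≈ 9.67e+12.

E[X] = 3201186852864000 · (14/19)^{19} = 19131265662106339128470788663934976000/1978419655660313589123979 ≈ 9.67e+12.


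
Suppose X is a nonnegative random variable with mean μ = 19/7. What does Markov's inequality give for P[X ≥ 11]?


μ = E[X] = 19/7, a = 11.
Markov: P[X ≥ 11] ≤ μ/a = (19/7)/11 = 19/77.
Numerically: ≈ 0.246753.
(Since a = 11 > μ = 2.714286, the bound 19/77 is < 1 and informative.)

P[X ≥ 11] ≤ 19/77 ≈ 0.246753.


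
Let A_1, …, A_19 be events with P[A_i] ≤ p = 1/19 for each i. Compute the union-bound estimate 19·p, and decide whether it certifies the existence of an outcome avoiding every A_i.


Union bound: P[∪_{i=1}^{19} A_i] ≤ Σ_i P[A_i] ≤ 19·p = 19·(1/19) = 1.
Numerically: 1 ≈ 1.00000.
Is 1 < 1? NO.
Since the bound 1 is ≥ 1, the union bound is uninformative here; it does NOT by itself certify existence.

19·p = 1 ≈ 1.00000; existence NOT certified by the union bound.


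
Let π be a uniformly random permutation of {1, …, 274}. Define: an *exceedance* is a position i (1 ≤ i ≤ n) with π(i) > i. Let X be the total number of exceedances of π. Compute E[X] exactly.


Write X = Σ_{i=1}^{274} X_i, where X_i = 1_{π(i) > i}.
For each fixed i, π(i) is uniform over {1, …, 274} (marginal of a uniform permutation), so P[π(i) > i] = (n − i)/n. Summing: Σ_{i=1}^{274} (n − i)/n = (0 + 1 + … + 273)/274 = 274(274 − 1)/(2·274) = (274 − 1)/2.
Hence E[X] = Σ_{i=1}^{274} (274 − i)/274 = 273/2 ≈ 136.5000.

E[X] = 273/2 = 136.5000.


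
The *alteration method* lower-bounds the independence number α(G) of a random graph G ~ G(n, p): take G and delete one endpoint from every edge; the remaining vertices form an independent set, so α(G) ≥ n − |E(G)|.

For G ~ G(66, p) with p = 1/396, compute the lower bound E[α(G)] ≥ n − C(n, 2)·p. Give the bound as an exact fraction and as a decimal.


E[|E(G)|] = C(66, 2)·p = 2145 · (1/396) = 65/12.
E[α(G)] ≥ n − E[|E(G)|] = 66 − 65/12 = 727/12.
Numerically: ≈ 60.583.
(This is only a lower bound; the true E[α(G)] may be larger.)

E[α(G)] ≥ 727/12 ≈ 60.583.


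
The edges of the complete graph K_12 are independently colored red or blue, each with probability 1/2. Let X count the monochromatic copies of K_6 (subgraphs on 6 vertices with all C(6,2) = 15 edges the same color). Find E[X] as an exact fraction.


Let X = Σ_S X_S over the C(12, 6) = 924 subsets S of size 6, where X_S = 1 if the K_6 on S is monochromatic.
For a fixed S, the K_6 on S has C(6, 2) = 15 edges. P[all 15 edges red] = (1/2)^15, and likewise for blue, so P[monochromatic] = 2·(1/2)^15 = 2^{1 − 15} = 1/16384.
By linearity: E[X] = C(12, 6) · 2^{1 − 15} = 924 · 1/16384 = 231/4096.
Numerically: E[X] ≈ 0.056.

E[X] = C(12,6)·2^(1−C(6,2)) = 231/4096 ≈ 0.056.


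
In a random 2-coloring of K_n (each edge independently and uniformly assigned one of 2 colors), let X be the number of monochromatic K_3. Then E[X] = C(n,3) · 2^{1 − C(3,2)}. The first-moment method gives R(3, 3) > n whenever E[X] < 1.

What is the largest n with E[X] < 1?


We need C(n, 3) · 2^{1 − 3} < 1, i.e. C(n, 3) < 2^{3 − 1} = 4.
Check values of n near the boundary:
  n = 3: C(3, 3) = 1; 1 < 4? YES
  n = 4: C(4, 3) = 4; 4 < 4? NO
The largest n with C(n, 3) < 4 is n = 3 (where E[X] = 1/4 ≈ 0.25000). Hence R(3, 3) > 3, i.e. R(3, 3) ≥ 4.

Largest n = 3; hence R(3, 3) > 3.


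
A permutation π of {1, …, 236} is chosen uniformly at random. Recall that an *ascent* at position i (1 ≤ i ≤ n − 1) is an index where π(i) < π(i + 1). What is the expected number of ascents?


Write X = Σ X_I over i = 1, …, 235, with X_I the indicator of one ascent.
There are 235 indicators.
For each fixed i, the pair (π(i), π(i+1)) is a uniformly random ordered pair of distinct values from {1, …, 236}; by symmetry P[π(i) < π(i+1)] = 1/2.
By linearity: E[X] = 235 · (1/2) = (236 − 1) · (1/2) = 235/2 ≈ 117.500.

E[X] = 235/2 = 117.500.


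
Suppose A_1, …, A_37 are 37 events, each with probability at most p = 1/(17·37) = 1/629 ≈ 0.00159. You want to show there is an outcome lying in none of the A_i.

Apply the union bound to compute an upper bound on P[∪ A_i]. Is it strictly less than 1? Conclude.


Union bound: P[∪_{i=1}^{37} A_i] ≤ Σ_i P[A_i] ≤ 37·p = 37·(1/629) = 1/17.
Numerically: 1/17 ≈ 0.05882.
Is 1/17 < 1? YES.
Since P[∪ A_i] ≤ 1/17 < 1, the complement has P[∩ A_i^c] ≥ 1 − 1/17 = 16/17 > 0, so some outcome avoids every A_i.

37·p = 1/17 ≈ 0.05882; existence CERTIFIED by the union bound.


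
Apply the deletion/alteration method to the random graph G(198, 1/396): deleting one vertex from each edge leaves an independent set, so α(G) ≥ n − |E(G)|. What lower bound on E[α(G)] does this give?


E[|E(G)|] = C(198, 2)·p = 19503 · (1/396) = 197/4.
E[α(G)] ≥ n − E[|E(G)|] = 198 − 197/4 = 595/4.
Numerically: ≈ 148.750000.
(This is only a lower bound; the true E[α(G)] may be larger.)

E[α(G)] ≥ 595/4 ≈ 148.750000.


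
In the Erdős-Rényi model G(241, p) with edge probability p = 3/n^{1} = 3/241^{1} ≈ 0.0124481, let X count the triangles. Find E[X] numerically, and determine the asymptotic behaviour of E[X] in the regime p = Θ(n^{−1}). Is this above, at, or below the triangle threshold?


Number of potential triangles: C(241, 3) = 2303960.
Each occurs with probability p³ ≈ (0.0124481)³ ≈ 1.92891298e-06.
By linearity: E[X] = C(241, 3)·p³ ≈ 2303960 · 1.92891298e-06 ≈ 4.444138.
Here α = 1, so p = 3/n is exactly at the triangle threshold p ~ 1/n. Asymptotically E[X] → c³/6 = 3³/6 = 9/2 ≈ 4.500000, a bounded constant. In this regime the triangle count is asymptotically Poisson(c³/6).

E[X] ≈ 4.444138; in regime p = Θ(1/n^{1}) E[X] stays bounded (at the triangle threshold p ~ 1/n).
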